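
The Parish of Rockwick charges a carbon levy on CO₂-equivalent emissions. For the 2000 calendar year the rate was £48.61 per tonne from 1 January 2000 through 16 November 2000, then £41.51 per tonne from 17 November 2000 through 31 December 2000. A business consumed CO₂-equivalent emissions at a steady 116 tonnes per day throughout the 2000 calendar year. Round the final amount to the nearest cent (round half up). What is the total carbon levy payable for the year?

1 January – 16 November 2000: 321 days × 116 tonnes/day = 37,236 tonnes at £48.61/tonne → £1,810,041.96
17 November – 31 December 2000: 45 days × 116 tonnes/day = 5,220 tonnes at £41.51/tonne → £216,682.20

£2,026,724.16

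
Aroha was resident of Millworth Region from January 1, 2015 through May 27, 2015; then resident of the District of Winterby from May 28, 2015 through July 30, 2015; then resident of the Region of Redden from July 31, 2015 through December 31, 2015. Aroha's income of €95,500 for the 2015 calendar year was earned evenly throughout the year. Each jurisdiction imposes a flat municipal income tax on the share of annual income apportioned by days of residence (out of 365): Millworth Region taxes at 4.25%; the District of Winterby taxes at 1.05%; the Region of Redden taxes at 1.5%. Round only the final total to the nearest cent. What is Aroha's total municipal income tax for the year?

€2,414.84

Millworth Region, January 1 – May 27, 2015: 147 days → €95,500 × 4.25% × 147/365 = €1,634.6199
The District of Winterby, May 28 – July 30, 2015: 64 days → €95,500 × 1.05% × 64/365 = €175.8247
The Region of Redden, July 31 – December 31, 2015: 154 days → €95,500 × 1.5% × 154/365 = €604.3973
Total = €2,414.8418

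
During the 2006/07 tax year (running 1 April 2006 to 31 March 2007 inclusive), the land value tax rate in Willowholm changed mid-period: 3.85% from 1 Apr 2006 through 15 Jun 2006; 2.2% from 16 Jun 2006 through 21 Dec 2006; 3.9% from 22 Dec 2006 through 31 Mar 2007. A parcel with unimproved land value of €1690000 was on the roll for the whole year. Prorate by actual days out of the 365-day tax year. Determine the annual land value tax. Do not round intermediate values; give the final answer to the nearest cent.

1 Apr – 15 Jun 2006: 76 days at 3.85% → €1690000 × 3.85% × 76/365 = €13547.7808
16 Jun – 21 Dec 2006: 189 days at 2.2% → €1690000 × 2.2% × 189/365 = €19252.1096
22 Dec 2006 – 31 Mar 2007: 100 days at 3.9% → €1690000 × 3.9% × 100/365 = €18057.5342
Total = €50857.4247

€50857.42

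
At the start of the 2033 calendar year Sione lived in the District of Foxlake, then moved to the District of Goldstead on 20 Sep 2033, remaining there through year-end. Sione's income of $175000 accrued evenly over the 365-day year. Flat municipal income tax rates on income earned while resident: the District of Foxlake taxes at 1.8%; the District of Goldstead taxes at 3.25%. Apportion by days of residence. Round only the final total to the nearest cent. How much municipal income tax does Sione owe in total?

$3866.06

The District of Foxlake, 1 Jan – 19 Sep 2033: 262 days → $175000 × 1.8% × 262/365 = $2261.0959
The District of Goldstead, 20 Sep – 31 Dec 2033: 103 days → $175000 × 3.25% × 103/365 = $1604.9658
Total = $3866.0616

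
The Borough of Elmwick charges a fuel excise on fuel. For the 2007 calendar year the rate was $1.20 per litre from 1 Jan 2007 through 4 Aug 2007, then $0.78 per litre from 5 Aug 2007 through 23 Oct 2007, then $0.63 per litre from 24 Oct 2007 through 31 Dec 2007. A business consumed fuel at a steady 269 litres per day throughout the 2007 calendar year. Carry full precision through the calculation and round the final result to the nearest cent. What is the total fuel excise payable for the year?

$98,203.83

1 Jan – 4 Aug 2007: 216 days × 269 litres/day = 58,104 litres at $1.20/litre → $69,724.80
5 Aug – 23 Oct 2007: 80 days × 269 litres/day = 21,520 litres at $0.78/litre → $16,785.60
24 Oct – 31 Dec 2007: 69 days × 269 litres/day = 18,561 litres at $0.63/litre → $11,693.43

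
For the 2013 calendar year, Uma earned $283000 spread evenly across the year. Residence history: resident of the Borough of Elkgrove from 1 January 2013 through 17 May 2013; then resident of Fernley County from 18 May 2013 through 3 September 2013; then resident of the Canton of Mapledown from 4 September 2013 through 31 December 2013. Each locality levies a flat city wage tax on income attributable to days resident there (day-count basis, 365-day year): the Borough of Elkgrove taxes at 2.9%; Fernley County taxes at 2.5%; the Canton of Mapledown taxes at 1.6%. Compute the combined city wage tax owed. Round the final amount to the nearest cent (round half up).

$6669.50

The Borough of Elkgrove, 1 January – 17 May 2013: 137 days → $283000 × 2.9% × 137/365 = $3080.4356
Fernley County, 18 May – 3 September 2013: 109 days → $283000 × 2.5% × 109/365 = $2112.8082
The Canton of Mapledown, 4 September – 31 December 2013: 119 days → $283000 × 1.6% × 119/365 = $1476.2521
Total = $6669.4959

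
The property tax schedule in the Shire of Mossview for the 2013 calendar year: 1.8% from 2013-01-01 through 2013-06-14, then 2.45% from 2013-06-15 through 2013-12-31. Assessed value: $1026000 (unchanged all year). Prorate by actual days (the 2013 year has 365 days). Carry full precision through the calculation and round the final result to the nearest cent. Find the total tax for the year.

2013-01-01 to 2013-06-14: 165 days at 1.8% → $1026000 × 1.8% × 165/365 = $8348.5479
2013-06-15 to 2013-12-31: 200 days at 2.45% → $1026000 × 2.45% × 200/365 = $13773.6986
Total = $22122.2466

$22122.25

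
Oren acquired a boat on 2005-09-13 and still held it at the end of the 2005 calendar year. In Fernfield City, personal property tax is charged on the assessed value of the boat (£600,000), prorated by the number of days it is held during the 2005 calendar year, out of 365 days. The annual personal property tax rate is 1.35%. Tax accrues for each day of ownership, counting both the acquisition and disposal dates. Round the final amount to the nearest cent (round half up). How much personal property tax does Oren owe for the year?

£2,441.10

Days held (2005-09-13 to 2005-12-31): 110 out of 365
Tax = £600,000 × 1.35% × 110/365 = £2,441.0959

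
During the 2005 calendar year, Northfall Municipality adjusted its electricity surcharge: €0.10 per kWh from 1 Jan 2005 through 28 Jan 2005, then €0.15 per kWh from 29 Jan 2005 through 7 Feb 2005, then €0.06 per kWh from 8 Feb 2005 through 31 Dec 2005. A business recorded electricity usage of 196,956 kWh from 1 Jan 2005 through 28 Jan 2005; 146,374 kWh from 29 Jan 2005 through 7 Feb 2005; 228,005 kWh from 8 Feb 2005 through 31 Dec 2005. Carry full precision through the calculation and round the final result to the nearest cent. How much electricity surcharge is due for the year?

€55,332.00

1 Jan – 28 Jan 2005: 196,956 kWh at €0.10/kWh → €19,695.60
29 Jan – 7 Feb 2005: 146,374 kWh at €0.15/kWh → €21,956.10
8 Feb – 31 Dec 2005: 228,005 kWh at €0.06/kWh → €13,680.30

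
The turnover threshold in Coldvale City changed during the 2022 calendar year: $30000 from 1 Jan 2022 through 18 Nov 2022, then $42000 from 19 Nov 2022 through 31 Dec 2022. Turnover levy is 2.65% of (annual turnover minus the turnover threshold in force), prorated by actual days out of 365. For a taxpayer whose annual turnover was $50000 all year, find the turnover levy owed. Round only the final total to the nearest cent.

1 Jan – 18 Nov 2022: 322 days, exemption $30000 → ($50000 − $30000) × 2.65% × 322/365 = $467.5616
19 Nov – 31 Dec 2022: 43 days, exemption $42000 → ($50000 − $42000) × 2.65% × 43/365 = $24.9753
Total = $492.5370

$492.54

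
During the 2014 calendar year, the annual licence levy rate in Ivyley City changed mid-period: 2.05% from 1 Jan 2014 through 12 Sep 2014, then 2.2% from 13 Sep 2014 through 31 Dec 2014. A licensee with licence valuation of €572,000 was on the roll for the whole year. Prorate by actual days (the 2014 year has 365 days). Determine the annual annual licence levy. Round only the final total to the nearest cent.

1 Jan – 12 Sep 2014: 255 days at 2.05% → €572,000 × 2.05% × 255/365 = €8,192.1370
13 Sep – 31 Dec 2014: 110 days at 2.2% → €572,000 × 2.2% × 110/365 = €3,792.4384
Total = €11,984.5753

€11,984.58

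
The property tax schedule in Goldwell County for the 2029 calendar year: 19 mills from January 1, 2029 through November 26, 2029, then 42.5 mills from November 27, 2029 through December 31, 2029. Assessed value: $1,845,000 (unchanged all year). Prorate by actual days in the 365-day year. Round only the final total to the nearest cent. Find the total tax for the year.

January 1 – November 26, 2029: 330 days at 19 mills → $1,845,000 × 1.9% × 330/365 = $31,693.5616
November 27 – December 31, 2029: 35 days at 42.5 mills → $1,845,000 × 4.25% × 35/365 = $7,519.0068
Total = $39,212.5685

$39,212.57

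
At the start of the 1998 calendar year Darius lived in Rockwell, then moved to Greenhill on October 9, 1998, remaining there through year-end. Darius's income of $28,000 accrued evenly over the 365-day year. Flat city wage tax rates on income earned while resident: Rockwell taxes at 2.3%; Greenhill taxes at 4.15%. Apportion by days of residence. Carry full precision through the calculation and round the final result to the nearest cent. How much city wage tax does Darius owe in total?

$763.21

Rockwell, January 1 – October 8, 1998: 281 days → $28,000 × 2.3% × 281/365 = $495.7918
Greenhill, October 9 – December 31, 1998: 84 days → $28,000 × 4.15% × 84/365 = $267.4192
Total = $763.2110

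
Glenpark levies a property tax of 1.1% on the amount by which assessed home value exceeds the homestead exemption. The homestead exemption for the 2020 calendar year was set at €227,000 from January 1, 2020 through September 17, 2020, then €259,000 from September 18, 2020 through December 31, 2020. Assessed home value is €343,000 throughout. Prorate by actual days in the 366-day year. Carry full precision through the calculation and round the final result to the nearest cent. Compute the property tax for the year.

January 1 – September 17, 2020: 261 days, exemption €227,000 → (€343,000 − €227,000) × 1.1% × 261/366 = €909.9344
September 18 – December 31, 2020: 105 days, exemption €259,000 → (€343,000 − €259,000) × 1.1% × 105/366 = €265.0820
Total = €1,175.0164

€1,175.02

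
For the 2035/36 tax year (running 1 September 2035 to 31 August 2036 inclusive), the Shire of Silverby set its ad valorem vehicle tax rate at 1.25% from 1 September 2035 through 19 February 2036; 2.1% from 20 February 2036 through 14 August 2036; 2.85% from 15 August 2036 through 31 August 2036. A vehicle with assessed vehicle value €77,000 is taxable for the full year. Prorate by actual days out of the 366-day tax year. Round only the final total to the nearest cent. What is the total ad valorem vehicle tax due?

€1,336.24

1 September 2035 – 19 February 2036: 172 days at 1.25% → €77,000 × 1.25% × 172/366 = €452.3224
20 February – 14 August 2036: 177 days at 2.1% → €77,000 × 2.1% × 177/366 = €781.9918
15 August – 31 August 2036: 17 days at 2.85% → €77,000 × 2.85% × 17/366 = €101.9303
Total = €1,336.2445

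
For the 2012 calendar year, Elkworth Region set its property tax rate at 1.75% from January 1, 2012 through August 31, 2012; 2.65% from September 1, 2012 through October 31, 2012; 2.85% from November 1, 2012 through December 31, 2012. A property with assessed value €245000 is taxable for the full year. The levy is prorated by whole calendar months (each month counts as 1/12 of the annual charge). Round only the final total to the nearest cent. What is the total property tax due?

January 1 – August 31, 2012: 8 months at 1.75% → €245000 × 1.75% × 8/12 = €2858.3333
September 1 – October 31, 2012: 2 months at 2.65% → €245000 × 2.65% × 2/12 = €1082.0833
November 1 – December 31, 2012: 2 months at 2.85% → €245000 × 2.85% × 2/12 = €1163.7500
Total = €5104.1667

€5104.17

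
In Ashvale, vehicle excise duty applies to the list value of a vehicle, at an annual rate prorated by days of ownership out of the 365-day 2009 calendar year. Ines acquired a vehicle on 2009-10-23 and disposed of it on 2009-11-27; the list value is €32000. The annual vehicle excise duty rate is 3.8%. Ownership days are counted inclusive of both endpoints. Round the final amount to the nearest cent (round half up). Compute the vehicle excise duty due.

€119.93

Days held (2009-10-23 to 2009-11-27): 36 out of 365
Tax = €32000 × 3.8% × 36/365 = €119.9342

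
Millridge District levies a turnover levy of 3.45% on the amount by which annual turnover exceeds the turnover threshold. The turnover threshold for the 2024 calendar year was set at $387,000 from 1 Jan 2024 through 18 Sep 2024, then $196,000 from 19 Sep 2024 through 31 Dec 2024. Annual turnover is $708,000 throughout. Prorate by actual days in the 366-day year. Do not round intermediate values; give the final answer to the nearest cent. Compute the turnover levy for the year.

1 Jan – 18 Sep 2024: 262 days, exemption $387,000 → ($708,000 − $387,000) × 3.45% × 262/366 = $7,927.6475
19 Sep – 31 Dec 2024: 104 days, exemption $196,000 → ($708,000 − $196,000) × 3.45% × 104/366 = $5,019.2787
Total = $12,946.9262

$12,946.93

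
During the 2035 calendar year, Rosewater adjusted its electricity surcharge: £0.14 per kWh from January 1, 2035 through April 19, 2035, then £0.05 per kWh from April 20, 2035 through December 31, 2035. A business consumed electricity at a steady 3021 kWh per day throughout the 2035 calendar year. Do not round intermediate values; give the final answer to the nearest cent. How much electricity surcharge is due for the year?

£84,769.26

January 1 – April 19, 2035: 109 days × 3021 kWh/day = 329,289 kWh at £0.14/kWh → £46,100.46
April 20 – December 31, 2035: 256 days × 3021 kWh/day = 773,376 kWh at £0.05/kWh → £38,668.80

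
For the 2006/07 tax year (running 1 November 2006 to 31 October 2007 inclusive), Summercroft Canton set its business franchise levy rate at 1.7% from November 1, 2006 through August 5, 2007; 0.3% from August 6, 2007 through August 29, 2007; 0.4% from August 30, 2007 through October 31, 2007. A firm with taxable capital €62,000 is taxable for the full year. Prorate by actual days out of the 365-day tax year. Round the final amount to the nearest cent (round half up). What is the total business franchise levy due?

November 1, 2006 – August 5, 2007: 278 days at 1.7% → €62,000 × 1.7% × 278/365 = €802.7726
August 6 – August 29, 2007: 24 days at 0.3% → €62,000 × 0.3% × 24/365 = €12.2301
August 30 – October 31, 2007: 63 days at 0.4% → €62,000 × 0.4% × 63/365 = €42.8055
Total = €857.8082

€857.81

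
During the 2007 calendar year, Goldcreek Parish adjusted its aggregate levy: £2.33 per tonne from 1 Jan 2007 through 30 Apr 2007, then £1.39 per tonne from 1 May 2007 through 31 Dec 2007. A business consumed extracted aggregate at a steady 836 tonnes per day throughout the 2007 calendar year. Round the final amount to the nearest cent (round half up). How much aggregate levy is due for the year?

£518445.40

1 Jan – 30 Apr 2007: 120 days × 836 tonnes/day = 100,320 tonnes at £2.33/tonne → £233745.60
1 May – 31 Dec 2007: 245 days × 836 tonnes/day = 204,820 tonnes at £1.39/tonne → £284699.80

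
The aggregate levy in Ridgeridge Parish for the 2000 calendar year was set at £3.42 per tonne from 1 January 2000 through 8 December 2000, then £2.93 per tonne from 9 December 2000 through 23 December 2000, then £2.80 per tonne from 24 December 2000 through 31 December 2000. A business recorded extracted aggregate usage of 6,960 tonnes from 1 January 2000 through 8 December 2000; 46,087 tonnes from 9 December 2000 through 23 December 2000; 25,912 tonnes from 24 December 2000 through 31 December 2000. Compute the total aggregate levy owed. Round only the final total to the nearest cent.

£231,391.71

1 January – 8 December 2000: 6,960 tonnes at £3.42/tonne → £23,803.20
9 December – 23 December 2000: 46,087 tonnes at £2.93/tonne → £135,034.91
24 December – 31 December 2000: 25,912 tonnes at £2.80/tonne → £72,553.60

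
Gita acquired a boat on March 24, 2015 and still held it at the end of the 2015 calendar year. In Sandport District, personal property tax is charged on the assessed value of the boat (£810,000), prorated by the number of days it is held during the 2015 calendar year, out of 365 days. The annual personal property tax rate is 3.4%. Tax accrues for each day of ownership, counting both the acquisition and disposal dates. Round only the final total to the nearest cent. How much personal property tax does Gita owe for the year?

£21,352.93

Days held (March 24 – December 31, 2015): 283 out of 365
Tax = £810,000 × 3.4% × 283/365 = £21,352.9315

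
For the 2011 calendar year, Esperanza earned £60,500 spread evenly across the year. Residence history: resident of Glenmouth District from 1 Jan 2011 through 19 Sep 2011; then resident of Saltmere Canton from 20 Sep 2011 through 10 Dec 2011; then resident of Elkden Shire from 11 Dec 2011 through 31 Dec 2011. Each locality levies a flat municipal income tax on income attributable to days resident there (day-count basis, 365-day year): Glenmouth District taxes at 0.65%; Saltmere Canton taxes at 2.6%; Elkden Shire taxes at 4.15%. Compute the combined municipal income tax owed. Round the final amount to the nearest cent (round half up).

£780.12

Glenmouth District, 1 Jan – 19 Sep 2011: 262 days → £60,500 × 0.65% × 262/365 = £282.2781
Saltmere Canton, 20 Sep – 10 Dec 2011: 82 days → £60,500 × 2.6% × 82/365 = £353.3863
Elkden Shire, 11 Dec – 31 Dec 2011: 21 days → £60,500 × 4.15% × 21/365 = £144.4541
Total = £780.1185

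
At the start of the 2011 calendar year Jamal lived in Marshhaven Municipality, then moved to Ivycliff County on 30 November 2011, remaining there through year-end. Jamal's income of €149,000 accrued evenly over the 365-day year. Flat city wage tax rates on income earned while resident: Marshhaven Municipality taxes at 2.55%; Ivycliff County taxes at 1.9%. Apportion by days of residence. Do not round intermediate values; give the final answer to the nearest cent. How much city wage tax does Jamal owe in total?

Marshhaven Municipality, 1 January – 29 November 2011: 333 days → €149,000 × 2.55% × 333/365 = €3,466.3932
Ivycliff County, 30 November – 31 December 2011: 32 days → €149,000 × 1.9% × 32/365 = €248.1973
Total = €3,714.5904

€3,714.59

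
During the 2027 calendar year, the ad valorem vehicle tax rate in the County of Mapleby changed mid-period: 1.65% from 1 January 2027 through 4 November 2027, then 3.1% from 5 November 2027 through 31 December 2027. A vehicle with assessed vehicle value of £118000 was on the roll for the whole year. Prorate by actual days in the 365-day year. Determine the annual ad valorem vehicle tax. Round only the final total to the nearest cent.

£2214.20

1 January – 4 November 2027: 308 days at 1.65% → £118000 × 1.65% × 308/365 = £1642.9479
5 November – 31 December 2027: 57 days at 3.1% → £118000 × 3.1% × 57/365 = £571.2493
Total = £2214.1973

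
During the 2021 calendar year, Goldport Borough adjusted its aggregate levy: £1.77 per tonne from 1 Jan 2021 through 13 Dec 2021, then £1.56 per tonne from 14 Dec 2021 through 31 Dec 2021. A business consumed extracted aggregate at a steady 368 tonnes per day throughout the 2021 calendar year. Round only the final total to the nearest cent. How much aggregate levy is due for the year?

1 Jan – 13 Dec 2021: 347 days × 368 tonnes/day = 127,696 tonnes at £1.77/tonne → £226,021.92
14 Dec – 31 Dec 2021: 18 days × 368 tonnes/day = 6,624 tonnes at £1.56/tonne → £10,333.44

£236,355.36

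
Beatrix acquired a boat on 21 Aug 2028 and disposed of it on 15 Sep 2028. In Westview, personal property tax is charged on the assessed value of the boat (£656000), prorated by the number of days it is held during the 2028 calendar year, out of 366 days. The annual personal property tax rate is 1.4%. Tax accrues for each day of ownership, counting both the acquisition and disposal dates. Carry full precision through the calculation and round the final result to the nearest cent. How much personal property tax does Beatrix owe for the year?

Days held (21 Aug – 15 Sep 2028): 26 out of 366
Tax = £656000 × 1.4% × 26/366 = £652.4153

£652.42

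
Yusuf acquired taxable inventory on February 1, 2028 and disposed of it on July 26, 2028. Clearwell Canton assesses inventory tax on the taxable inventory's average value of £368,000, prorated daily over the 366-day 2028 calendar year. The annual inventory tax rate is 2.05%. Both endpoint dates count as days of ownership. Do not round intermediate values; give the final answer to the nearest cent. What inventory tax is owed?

Days held (February 1 – July 26, 2028): 177 out of 366
Tax = £368,000 × 2.05% × 177/366 = £3,648.3279

£3,648.33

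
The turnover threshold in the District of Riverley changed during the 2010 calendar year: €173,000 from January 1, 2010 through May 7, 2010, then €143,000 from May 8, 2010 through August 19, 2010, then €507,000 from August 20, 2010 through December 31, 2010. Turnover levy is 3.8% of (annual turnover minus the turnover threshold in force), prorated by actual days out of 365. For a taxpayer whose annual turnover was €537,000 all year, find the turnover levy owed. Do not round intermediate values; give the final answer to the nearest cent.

€9,497.29

January 1 – May 7, 2010: 127 days, exemption €173,000 → (€537,000 − €173,000) × 3.8% × 127/365 = €4,812.7781
May 8 – August 19, 2010: 104 days, exemption €143,000 → (€537,000 − €143,000) × 3.8% × 104/365 = €4,265.9945
August 20 – December 31, 2010: 134 days, exemption €507,000 → (€537,000 − €507,000) × 3.8% × 134/365 = €418.5205
Total = €9,497.2932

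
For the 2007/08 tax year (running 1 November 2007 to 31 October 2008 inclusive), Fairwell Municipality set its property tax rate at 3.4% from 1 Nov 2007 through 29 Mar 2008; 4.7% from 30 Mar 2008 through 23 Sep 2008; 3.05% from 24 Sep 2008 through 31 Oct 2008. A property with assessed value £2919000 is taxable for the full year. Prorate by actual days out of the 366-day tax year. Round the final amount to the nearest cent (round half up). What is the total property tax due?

1 Nov 2007 – 29 Mar 2008: 150 days at 3.4% → £2919000 × 3.4% × 150/366 = £40674.5902
30 Mar – 23 Sep 2008: 178 days at 4.7% → £2919000 × 4.7% × 178/366 = £66722.2787
24 Sep – 31 Oct 2008: 38 days at 3.05% → £2919000 × 3.05% × 38/366 = £9243.5000
Total = £116640.3689

£116640.37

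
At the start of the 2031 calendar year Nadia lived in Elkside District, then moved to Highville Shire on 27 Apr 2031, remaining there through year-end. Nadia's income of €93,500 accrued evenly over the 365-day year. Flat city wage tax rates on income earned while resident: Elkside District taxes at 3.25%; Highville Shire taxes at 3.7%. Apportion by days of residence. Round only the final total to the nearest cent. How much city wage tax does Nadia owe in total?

€3,325.78

Elkside District, 1 Jan – 26 Apr 2031: 116 days → €93,500 × 3.25% × 116/365 = €965.7397
Highville Shire, 27 Apr – 31 Dec 2031: 249 days → €93,500 × 3.7% × 249/365 = €2,360.0425
Total = €3,325.7822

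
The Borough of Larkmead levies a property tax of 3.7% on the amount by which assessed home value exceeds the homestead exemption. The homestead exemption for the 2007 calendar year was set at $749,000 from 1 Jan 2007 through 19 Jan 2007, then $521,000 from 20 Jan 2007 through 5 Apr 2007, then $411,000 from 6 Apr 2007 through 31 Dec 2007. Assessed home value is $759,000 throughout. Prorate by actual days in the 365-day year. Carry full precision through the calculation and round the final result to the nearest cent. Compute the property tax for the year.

1 Jan – 19 Jan 2007: 19 days, exemption $749,000 → ($759,000 − $749,000) × 3.7% × 19/365 = $19.2603
20 Jan – 5 Apr 2007: 76 days, exemption $521,000 → ($759,000 − $521,000) × 3.7% × 76/365 = $1,833.5781
6 Apr – 31 Dec 2007: 270 days, exemption $411,000 → ($759,000 − $411,000) × 3.7% × 270/365 = $9,524.7123
Total = $11,377.5507

$11,377.55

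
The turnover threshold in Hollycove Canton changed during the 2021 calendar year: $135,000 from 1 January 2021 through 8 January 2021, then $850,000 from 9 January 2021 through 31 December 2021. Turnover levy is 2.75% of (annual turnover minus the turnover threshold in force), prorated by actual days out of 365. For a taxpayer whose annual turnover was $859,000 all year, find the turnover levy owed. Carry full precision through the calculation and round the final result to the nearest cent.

1 January – 8 January 2021: 8 days, exemption $135,000 → ($859,000 − $135,000) × 2.75% × 8/365 = $436.3836
9 January – 31 December 2021: 357 days, exemption $850,000 → ($859,000 − $850,000) × 2.75% × 357/365 = $242.0753
Total = $678.4589

$678.46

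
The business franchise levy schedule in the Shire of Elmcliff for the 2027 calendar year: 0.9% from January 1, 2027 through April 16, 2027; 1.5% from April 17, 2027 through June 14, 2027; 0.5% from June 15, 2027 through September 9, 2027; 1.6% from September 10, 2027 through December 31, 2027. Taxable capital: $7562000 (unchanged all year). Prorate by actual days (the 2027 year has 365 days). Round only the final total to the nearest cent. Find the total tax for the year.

January 1 – April 16, 2027: 106 days at 0.9% → $7562000 × 0.9% × 106/365 = $19764.7890
April 17 – June 14, 2027: 59 days at 1.5% → $7562000 × 1.5% × 59/365 = $18335.2603
June 15 – September 9, 2027: 87 days at 0.5% → $7562000 × 0.5% × 87/365 = $9012.2466
September 10 – December 31, 2027: 113 days at 1.6% → $7562000 × 1.6% × 113/365 = $37457.7973
Total = $84570.0932

$84570.09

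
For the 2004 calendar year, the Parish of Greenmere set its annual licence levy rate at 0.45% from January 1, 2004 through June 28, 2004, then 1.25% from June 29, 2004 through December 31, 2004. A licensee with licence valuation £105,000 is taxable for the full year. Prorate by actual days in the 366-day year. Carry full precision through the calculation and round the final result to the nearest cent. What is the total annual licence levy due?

January 1 – June 28, 2004: 180 days at 0.45% → £105,000 × 0.45% × 180/366 = £232.3770
June 29 – December 31, 2004: 186 days at 1.25% → £105,000 × 1.25% × 186/366 = £667.0082
Total = £899.3852

£899.39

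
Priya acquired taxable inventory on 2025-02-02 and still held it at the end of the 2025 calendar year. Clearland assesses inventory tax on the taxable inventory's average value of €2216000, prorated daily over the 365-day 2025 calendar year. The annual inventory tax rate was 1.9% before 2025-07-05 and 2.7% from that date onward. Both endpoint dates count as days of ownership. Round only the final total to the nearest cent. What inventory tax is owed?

2025-02-02 to 2025-07-04: 153 days at 1.9% → €2216000 × 1.9% × 153/365 = €17649.0740
2025-07-05 to 2025-12-31: 180 days at 2.7% → €2216000 × 2.7% × 180/365 = €29506.1918
Total = €47155.2658

€47155.27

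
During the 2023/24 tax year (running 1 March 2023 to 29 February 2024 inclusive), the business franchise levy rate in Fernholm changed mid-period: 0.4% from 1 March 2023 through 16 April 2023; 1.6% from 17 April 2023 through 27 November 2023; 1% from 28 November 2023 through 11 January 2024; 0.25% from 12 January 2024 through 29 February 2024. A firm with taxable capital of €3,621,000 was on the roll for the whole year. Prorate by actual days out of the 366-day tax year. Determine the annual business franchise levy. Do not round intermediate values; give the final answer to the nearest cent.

€43,140.36

1 March – 16 April 2023: 47 days at 0.4% → €3,621,000 × 0.4% × 47/366 = €1,859.9672
17 April – 27 November 2023: 225 days at 1.6% → €3,621,000 × 1.6% × 225/366 = €35,616.3934
28 November 2023 – 11 January 2024: 45 days at 1% → €3,621,000 × 1% × 45/366 = €4,452.0492
12 January – 29 February 2024: 49 days at 0.25% → €3,621,000 × 0.25% × 49/366 = €1,211.9467
Total = €43,140.3566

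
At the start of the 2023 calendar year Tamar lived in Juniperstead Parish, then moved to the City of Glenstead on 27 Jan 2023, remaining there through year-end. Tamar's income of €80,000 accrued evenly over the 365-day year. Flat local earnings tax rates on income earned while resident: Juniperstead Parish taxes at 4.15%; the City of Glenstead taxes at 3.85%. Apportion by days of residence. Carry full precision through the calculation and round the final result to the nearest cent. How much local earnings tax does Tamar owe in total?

Juniperstead Parish, 1 Jan – 26 Jan 2023: 26 days → €80,000 × 4.15% × 26/365 = €236.4932
The City of Glenstead, 27 Jan – 31 Dec 2023: 339 days → €80,000 × 3.85% × 339/365 = €2,860.6027
Total = €3,097.0959

€3,097.10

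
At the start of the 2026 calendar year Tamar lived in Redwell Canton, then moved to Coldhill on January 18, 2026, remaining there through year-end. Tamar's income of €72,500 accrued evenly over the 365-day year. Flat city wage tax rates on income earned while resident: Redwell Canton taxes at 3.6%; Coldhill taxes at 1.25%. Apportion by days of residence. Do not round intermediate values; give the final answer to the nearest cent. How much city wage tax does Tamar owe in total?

Redwell Canton, January 1 – January 17, 2026: 17 days → €72,500 × 3.6% × 17/365 = €121.5616
Coldhill, January 18 – December 31, 2026: 348 days → €72,500 × 1.25% × 348/365 = €864.0411
Total = €985.6027

€985.60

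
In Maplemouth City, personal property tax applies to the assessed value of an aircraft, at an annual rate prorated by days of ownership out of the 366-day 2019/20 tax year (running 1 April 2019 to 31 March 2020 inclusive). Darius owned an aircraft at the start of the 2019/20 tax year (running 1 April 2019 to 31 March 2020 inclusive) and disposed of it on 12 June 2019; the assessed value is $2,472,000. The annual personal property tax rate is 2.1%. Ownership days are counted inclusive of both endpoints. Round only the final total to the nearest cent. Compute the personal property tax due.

$10,354.03

Days held (1 April – 12 June 2019): 73 out of 366
Tax = $2,472,000 × 2.1% × 73/366 = $10,354.0328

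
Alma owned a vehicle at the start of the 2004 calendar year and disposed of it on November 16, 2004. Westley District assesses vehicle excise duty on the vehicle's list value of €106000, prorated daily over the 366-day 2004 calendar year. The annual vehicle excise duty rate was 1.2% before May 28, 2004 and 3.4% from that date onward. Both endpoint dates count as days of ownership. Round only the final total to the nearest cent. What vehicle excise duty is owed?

€2217.89

January 1 – May 27, 2004: 148 days at 1.2% → €106000 × 1.2% × 148/366 = €514.3607
May 28 – November 16, 2004: 173 days at 3.4% → €106000 × 3.4% × 173/366 = €1703.5301
Total = €2217.8907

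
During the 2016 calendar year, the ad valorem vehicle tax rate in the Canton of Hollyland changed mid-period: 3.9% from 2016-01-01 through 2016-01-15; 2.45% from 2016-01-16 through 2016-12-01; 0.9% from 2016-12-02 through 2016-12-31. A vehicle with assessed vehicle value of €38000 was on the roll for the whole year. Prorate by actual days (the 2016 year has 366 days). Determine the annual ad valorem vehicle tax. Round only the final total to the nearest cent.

2016-01-01 to 2016-01-15: 15 days at 3.9% → €38000 × 3.9% × 15/366 = €60.7377
2016-01-16 to 2016-12-01: 321 days at 2.45% → €38000 × 2.45% × 321/366 = €816.5328
2016-12-02 to 2016-12-31: 30 days at 0.9% → €38000 × 0.9% × 30/366 = €28.0328
Total = €905.3033

€905.30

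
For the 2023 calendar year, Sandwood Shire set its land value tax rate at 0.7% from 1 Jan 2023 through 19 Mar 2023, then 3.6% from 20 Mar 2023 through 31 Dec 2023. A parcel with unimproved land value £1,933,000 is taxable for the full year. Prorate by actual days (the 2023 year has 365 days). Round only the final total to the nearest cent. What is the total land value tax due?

1 Jan – 19 Mar 2023: 78 days at 0.7% → £1,933,000 × 0.7% × 78/365 = £2,891.5562
20 Mar – 31 Dec 2023: 287 days at 3.6% → £1,933,000 × 3.6% × 287/365 = £54,717.1397
Total = £57,608.6959

£57,608.70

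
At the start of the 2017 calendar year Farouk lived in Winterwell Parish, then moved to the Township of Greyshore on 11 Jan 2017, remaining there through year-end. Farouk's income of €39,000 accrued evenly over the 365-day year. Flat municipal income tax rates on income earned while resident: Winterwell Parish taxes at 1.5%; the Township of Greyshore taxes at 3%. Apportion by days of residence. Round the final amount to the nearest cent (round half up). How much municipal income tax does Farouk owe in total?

Winterwell Parish, 1 Jan – 10 Jan 2017: 10 days → €39,000 × 1.5% × 10/365 = €16.0274
The Township of Greyshore, 11 Jan – 31 Dec 2017: 355 days → €39,000 × 3% × 355/365 = €1,137.9452
Total = €1,153.9726

€1,153.97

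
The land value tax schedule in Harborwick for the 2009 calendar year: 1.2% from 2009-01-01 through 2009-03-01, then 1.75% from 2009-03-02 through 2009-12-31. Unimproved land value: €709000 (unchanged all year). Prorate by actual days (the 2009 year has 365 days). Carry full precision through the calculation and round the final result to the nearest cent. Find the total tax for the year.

€11766.49

2009-01-01 to 2009-03-01: 60 days at 1.2% → €709000 × 1.2% × 60/365 = €1398.5753
2009-03-02 to 2009-12-31: 305 days at 1.75% → €709000 × 1.75% × 305/365 = €10367.9110
Total = €11766.4863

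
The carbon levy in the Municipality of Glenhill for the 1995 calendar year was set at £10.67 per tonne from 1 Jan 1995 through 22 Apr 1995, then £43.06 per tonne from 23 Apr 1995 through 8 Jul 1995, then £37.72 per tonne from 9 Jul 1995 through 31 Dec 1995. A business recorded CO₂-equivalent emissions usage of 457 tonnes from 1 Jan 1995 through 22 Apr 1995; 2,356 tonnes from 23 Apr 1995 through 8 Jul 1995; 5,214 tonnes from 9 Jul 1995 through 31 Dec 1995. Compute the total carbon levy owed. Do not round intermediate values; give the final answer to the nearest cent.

1 Jan – 22 Apr 1995: 457 tonnes at £10.67/tonne → £4876.19
23 Apr – 8 Jul 1995: 2,356 tonnes at £43.06/tonne → £101449.36
9 Jul – 31 Dec 1995: 5,214 tonnes at £37.72/tonne → £196672.08

£302997.63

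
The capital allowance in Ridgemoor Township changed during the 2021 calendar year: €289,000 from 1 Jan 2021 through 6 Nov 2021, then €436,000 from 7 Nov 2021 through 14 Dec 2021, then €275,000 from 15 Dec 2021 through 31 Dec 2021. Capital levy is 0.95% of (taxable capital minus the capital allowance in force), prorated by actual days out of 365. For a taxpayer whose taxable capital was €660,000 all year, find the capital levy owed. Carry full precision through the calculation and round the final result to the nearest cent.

1 Jan – 6 Nov 2021: 310 days, exemption €289,000 → (€660,000 − €289,000) × 0.95% × 310/365 = €2,993.4110
7 Nov – 14 Dec 2021: 38 days, exemption €436,000 → (€660,000 − €436,000) × 0.95% × 38/365 = €221.5452
15 Dec – 31 Dec 2021: 17 days, exemption €275,000 → (€660,000 − €275,000) × 0.95% × 17/365 = €170.3493
Total = €3,385.3055

€3,385.31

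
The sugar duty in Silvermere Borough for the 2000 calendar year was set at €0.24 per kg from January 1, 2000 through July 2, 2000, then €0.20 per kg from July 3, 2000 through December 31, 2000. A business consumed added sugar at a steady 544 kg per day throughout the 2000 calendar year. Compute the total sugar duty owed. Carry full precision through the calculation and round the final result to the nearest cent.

€43,824.64

January 1 – July 2, 2000: 184 days × 544 kg/day = 100,096 kg at €0.24/kg → €24,023.04
July 3 – December 31, 2000: 182 days × 544 kg/day = 99,008 kg at €0.20/kg → €19,801.60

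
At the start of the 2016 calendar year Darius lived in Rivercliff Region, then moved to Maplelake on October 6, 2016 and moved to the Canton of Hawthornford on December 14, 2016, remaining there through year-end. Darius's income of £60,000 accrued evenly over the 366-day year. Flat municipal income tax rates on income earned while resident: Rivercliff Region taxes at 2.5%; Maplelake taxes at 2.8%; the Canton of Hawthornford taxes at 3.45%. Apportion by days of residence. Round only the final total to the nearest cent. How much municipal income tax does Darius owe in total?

Rivercliff Region, January 1 – October 5, 2016: 279 days → £60,000 × 2.5% × 279/366 = £1,143.4426
Maplelake, October 6 – December 13, 2016: 69 days → £60,000 × 2.8% × 69/366 = £316.7213
The Canton of Hawthornford, December 14 – December 31, 2016: 18 days → £60,000 × 3.45% × 18/366 = £101.8033
Total = £1,561.9672

£1,561.97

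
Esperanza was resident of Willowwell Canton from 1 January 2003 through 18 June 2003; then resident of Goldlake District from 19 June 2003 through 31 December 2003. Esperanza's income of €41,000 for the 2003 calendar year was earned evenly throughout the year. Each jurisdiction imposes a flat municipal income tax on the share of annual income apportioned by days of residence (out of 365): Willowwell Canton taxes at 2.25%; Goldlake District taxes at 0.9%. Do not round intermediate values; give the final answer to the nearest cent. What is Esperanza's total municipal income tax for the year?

Willowwell Canton, 1 January – 18 June 2003: 169 days → €41,000 × 2.25% × 169/365 = €427.1301
Goldlake District, 19 June – 31 December 2003: 196 days → €41,000 × 0.9% × 196/365 = €198.1479
Total = €625.2781

€625.28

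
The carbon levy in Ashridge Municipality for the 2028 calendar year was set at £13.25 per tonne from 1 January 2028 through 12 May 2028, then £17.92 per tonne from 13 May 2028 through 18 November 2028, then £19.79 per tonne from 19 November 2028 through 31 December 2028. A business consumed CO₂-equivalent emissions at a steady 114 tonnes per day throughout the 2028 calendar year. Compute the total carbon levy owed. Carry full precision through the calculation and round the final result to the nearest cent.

£686,054.28

1 January – 12 May 2028: 133 days × 114 tonnes/day = 15,162 tonnes at £13.25/tonne → £200,896.50
13 May – 18 November 2028: 190 days × 114 tonnes/day = 21,660 tonnes at £17.92/tonne → £388,147.20
19 November – 31 December 2028: 43 days × 114 tonnes/day = 4,902 tonnes at £19.79/tonne → £97,010.58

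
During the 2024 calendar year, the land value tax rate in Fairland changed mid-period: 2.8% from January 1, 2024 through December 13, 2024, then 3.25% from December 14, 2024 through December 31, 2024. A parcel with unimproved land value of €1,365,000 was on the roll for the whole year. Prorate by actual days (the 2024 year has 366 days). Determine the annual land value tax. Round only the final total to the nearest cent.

January 1 – December 13, 2024: 348 days at 2.8% → €1,365,000 × 2.8% × 348/366 = €36,340.3279
December 14 – December 31, 2024: 18 days at 3.25% → €1,365,000 × 3.25% × 18/366 = €2,181.7623
Total = €38,522.0902

€38,522.09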